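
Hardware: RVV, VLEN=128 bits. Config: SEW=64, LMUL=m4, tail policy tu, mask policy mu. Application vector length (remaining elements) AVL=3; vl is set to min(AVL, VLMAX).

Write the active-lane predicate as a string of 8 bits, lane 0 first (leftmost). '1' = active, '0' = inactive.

predicate = 11100000

lanes per group: 128·4/64 = 8
AVL=3 ≤ VLMAX=8, so vl = 3
bits (lane 0 leftmost): 11100000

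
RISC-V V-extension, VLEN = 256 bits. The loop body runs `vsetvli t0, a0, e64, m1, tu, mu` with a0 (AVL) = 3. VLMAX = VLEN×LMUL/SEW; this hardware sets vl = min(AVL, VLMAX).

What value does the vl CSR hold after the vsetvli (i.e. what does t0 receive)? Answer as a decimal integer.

lanes per group: 256·1/64 = 4
AVL=3 ≤ VLMAX=4, so vl = 3

vl = 3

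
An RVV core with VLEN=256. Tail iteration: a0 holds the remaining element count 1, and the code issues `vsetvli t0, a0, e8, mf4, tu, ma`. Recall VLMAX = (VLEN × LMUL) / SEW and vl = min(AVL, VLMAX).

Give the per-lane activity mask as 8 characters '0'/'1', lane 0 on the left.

predicate = 10000000

lanes per group: 256·1/4/8 = 8
vl = min(AVL, VLMAX) = min(1, 8) = 1
bits (lane 0 leftmost): 10000000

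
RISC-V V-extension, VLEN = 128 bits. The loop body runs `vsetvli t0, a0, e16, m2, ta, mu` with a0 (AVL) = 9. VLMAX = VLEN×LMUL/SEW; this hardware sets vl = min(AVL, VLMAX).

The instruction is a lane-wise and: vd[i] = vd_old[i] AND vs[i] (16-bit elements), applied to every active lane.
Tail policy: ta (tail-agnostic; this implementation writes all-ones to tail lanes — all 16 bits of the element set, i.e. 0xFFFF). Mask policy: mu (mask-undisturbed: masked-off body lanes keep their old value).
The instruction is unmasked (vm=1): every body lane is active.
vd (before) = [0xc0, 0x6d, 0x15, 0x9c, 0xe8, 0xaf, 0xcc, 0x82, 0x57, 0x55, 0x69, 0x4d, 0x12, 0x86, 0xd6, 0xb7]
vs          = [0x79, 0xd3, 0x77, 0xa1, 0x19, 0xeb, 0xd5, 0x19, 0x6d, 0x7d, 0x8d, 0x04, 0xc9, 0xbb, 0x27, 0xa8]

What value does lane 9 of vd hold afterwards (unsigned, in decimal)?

vd[9] = 65535

VLMAX = (128 × 2) / 16 = 16 lanes
vl ← min(9, 16) = 9
lane  0: and(0xc0,0x79) ⇒ 0x40
lane  1: and(0x6d,0xd3) ⇒ 0x41
lane  2: and(0x15,0x77) ⇒ 0x15
lane  3: and(0x9c,0xa1) ⇒ 0x80
lane  4: and(0xe8,0x19) ⇒ 0x08
lane  5: and(0xaf,0xeb) ⇒ 0xab
lane  6: and(0xcc,0xd5) ⇒ 0xc4
lane  7: and(0x82,0x19) ⇒ 0x00
lane  8: and(0x57,0x6d) ⇒ 0x45
lane  9: tail/ones ⇒ 0xffff
lane 10: tail/ones ⇒ 0xffff
lane 11: tail/ones ⇒ 0xffff
lane 12: tail/ones ⇒ 0xffff
lane 13: tail/ones ⇒ 0xffff
lane 14: tail/ones ⇒ 0xffff
lane 15: tail/ones ⇒ 0xffff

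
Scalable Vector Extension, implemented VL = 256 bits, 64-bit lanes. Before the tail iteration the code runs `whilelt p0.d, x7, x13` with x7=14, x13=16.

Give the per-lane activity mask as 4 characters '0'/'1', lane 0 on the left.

register lanes = 256/64 = 4
p0[j] = (14+j < 16); true for j=0..1 → 2 lanes set
bits (lane 0 leftmost): 1100

predicate = 1100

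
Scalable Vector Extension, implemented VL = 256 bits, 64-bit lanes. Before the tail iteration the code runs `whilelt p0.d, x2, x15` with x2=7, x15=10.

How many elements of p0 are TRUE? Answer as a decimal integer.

256-bit reg / 64-bit elem → 4 lanes
p0[j] = (7+j < 10); true for j=0..2 → 3 lanes set

vl = 3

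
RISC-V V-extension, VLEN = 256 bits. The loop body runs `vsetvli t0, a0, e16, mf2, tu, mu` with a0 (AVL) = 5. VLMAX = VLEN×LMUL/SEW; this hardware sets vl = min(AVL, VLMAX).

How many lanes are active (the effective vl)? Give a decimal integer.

vl = 5

VLMAX = (256 × 1/2) / 16 = 8 lanes
vl ← min(5, 8) = 5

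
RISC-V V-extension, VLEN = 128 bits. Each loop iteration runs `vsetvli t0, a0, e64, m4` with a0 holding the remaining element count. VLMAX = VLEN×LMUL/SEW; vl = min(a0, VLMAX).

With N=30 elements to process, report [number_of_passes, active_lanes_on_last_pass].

[iterations, last_vl] = [4, 6]

VLMAX = (128 × 4) / 64 = 8 lanes
iterations = ceil(30/8) = 4; final-pass vl = 6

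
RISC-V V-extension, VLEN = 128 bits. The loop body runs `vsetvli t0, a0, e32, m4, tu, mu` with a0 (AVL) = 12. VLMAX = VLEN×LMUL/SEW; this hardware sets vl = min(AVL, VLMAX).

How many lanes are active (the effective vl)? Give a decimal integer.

VLMAX = VLEN×LMUL/SEW = 128×4/32 = 16
vl = min(AVL, VLMAX) = min(12, 16) = 12

vl = 12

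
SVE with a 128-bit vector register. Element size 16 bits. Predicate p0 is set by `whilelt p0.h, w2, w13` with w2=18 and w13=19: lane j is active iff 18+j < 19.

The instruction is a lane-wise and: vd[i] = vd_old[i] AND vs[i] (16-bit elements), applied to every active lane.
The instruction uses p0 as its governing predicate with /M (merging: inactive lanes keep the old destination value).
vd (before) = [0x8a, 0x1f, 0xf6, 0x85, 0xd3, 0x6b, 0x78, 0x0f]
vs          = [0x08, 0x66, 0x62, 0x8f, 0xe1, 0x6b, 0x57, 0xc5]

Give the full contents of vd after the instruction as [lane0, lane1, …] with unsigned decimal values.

vd = [8, 31, 246, 133, 211, 107, 120, 15]

128-bit reg / 16-bit elem → 8 lanes
whilelt: lane j active iff 18+j < 19 → j < 1 → 1 active
lane  0: and(0x8a,0x08) ⇒ 0x08
lane  1: tail/keep ⇒ 0x1f
lane  2: tail/keep ⇒ 0xf6
lane  3: tail/keep ⇒ 0x85
lane  4: tail/keep ⇒ 0xd3
lane  5: tail/keep ⇒ 0x6b
lane  6: tail/keep ⇒ 0x78
lane  7: tail/keep ⇒ 0x0f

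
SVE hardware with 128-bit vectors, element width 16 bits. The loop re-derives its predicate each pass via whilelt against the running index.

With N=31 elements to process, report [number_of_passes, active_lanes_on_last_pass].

128-bit reg / 16-bit elem → 8 lanes
iterations = ceil(31/8) = 4; final-pass vl = 7

[iterations, last_vl] = [4, 7]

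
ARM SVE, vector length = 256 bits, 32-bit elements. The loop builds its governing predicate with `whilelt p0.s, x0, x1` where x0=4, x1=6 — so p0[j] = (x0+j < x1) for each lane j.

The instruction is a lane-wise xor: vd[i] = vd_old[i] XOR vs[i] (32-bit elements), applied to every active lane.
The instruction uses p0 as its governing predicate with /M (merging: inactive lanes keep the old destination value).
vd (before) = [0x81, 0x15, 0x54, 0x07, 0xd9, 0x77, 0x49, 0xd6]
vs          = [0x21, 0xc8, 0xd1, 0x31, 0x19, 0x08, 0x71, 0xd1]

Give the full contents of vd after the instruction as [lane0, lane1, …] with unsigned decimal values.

vd = [160, 221, 84, 7, 217, 119, 73, 214]

register lanes = 256/32 = 8
p0[j] = (4+j < 6); true for j=0..1 → 2 lanes set
  i=0: xor(0x81,0x21) → 160
  i=1: xor(0x15,0xc8) → 221
  i=2: tail/keep → 84
  i=3: tail/keep → 7
  i=4: tail/keep → 217
  i=5: tail/keep → 119
  i=6: tail/keep → 73
  i=7: tail/keep → 214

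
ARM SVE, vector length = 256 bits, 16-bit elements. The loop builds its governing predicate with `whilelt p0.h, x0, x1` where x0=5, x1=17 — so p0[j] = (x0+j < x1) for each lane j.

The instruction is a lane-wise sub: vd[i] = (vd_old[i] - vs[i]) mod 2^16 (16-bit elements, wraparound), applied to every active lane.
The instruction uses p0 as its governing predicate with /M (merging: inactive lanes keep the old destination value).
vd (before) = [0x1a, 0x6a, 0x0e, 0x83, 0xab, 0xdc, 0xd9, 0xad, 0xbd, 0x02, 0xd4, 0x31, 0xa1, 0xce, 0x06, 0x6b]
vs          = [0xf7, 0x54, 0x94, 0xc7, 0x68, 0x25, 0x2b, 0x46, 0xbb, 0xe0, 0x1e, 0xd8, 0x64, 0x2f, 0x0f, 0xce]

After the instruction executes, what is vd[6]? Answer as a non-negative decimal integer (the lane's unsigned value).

256-bit reg / 16-bit elem → 16 lanes
active while 5+j < 17, i.e. j ∈ [0,12) capped at 16 ⇒ 12
  i=0: sub(0x1a,0xf7) → 65315
  i=1: sub(0x6a,0x54) → 22
  i=2: sub(0x0e,0x94) → 65402
  i=3: sub(0x83,0xc7) → 65468
  i=4: sub(0xab,0x68) → 67
  i=5: sub(0xdc,0x25) → 183
  i=6: sub(0xd9,0x2b) → 174
  i=7: sub(0xad,0x46) → 103
  i=8: sub(0xbd,0xbb) → 2
  i=9: sub(0x02,0xe0) → 65314
  i=10: sub(0xd4,0x1e) → 182
  i=11: sub(0x31,0xd8) → 65369
  i=12: tail/keep → 161
  i=13: tail/keep → 206
  i=14: tail/keep → 6
  i=15: tail/keep → 107

vd[6] = 174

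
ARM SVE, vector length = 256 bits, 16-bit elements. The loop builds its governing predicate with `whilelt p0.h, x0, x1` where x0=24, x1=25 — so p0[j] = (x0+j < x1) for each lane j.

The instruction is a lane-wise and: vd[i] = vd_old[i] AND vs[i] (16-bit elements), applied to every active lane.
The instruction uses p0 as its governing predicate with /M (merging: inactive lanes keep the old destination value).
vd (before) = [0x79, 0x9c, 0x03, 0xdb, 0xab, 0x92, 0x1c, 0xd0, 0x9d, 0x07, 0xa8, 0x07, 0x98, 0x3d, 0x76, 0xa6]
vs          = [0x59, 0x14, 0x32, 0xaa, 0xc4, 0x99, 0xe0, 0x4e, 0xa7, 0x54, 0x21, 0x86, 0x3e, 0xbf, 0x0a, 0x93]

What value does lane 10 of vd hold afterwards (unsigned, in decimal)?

lane count: 256 div 16 = 16
active while 24+j < 25, i.e. j ∈ [0,1) capped at 16 ⇒ 1
vd[0] and(0x79,0x59) -> 0x59
vd[1] tail/keep -> 0x9c
vd[2] tail/keep -> 0x03
vd[3] tail/keep -> 0xdb
vd[4] tail/keep -> 0xab
vd[5] tail/keep -> 0x92
vd[6] tail/keep -> 0x1c
vd[7] tail/keep -> 0xd0
vd[8] tail/keep -> 0x9d
vd[9] tail/keep -> 0x07
vd[10] tail/keep -> 0xa8
vd[11] tail/keep -> 0x07
vd[12] tail/keep -> 0x98
vd[13] tail/keep -> 0x3d
vd[14] tail/keep -> 0x76
vd[15] tail/keep -> 0xa6

vd[10] = 168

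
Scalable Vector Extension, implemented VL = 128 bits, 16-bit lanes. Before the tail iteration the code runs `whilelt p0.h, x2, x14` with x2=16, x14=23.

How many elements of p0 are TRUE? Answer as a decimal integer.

lane count: 128 div 16 = 8
active while 16+j < 23, i.e. j ∈ [0,7) capped at 8 ⇒ 7

vl = 7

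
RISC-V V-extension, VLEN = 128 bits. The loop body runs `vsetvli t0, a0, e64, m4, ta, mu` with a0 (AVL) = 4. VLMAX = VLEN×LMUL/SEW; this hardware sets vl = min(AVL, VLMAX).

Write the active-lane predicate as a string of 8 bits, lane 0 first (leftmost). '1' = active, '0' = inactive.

lanes per group: 128·4/64 = 8
AVL=4 ≤ VLMAX=8, so vl = 4
bits (lane 0 leftmost): 11110000

predicate = 11110000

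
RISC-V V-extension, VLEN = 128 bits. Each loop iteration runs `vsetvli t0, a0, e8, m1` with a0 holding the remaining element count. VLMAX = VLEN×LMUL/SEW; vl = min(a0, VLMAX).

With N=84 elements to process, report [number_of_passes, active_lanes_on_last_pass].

[iterations, last_vl] = [6, 4]

VLMAX = (128 × 1) / 8 = 16 lanes
N=84: ⌈84/16⌉ = 6 iters; last vl = 84 − 5×16 = 4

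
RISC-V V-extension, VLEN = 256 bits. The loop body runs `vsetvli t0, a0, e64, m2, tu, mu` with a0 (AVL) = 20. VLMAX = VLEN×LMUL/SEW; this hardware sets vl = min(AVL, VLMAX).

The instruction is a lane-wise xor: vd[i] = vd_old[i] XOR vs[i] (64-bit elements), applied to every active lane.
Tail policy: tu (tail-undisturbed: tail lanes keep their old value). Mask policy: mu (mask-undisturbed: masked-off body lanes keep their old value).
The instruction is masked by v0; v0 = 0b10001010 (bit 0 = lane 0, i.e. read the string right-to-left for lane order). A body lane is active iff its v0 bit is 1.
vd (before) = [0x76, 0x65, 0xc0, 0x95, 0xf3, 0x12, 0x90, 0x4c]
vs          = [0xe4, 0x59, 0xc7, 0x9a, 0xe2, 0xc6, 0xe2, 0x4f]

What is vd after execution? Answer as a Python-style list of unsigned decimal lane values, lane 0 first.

vd = [118, 60, 192, 15, 243, 18, 144, 3]

VLMAX = (256 × 2) / 64 = 8 lanes
vl = min(AVL, VLMAX) = min(20, 8) = 8
vd[0] mask-off/keep -> 0x76
vd[1] xor(0x65,0x59) -> 0x3c
vd[2] mask-off/keep -> 0xc0
vd[3] xor(0x95,0x9a) -> 0x0f
vd[4] mask-off/keep -> 0xf3
vd[5] mask-off/keep -> 0x12
vd[6] mask-off/keep -> 0x90
vd[7] xor(0x4c,0x4f) -> 0x03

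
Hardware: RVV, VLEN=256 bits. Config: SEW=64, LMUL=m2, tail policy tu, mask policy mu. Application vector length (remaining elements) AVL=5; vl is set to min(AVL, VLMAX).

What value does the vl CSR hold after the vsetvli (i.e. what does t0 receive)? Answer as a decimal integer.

vl = 5

VLMAX = VLEN×LMUL/SEW = 256×2/64 = 8
vl = min(AVL, VLMAX) = min(5, 8) = 5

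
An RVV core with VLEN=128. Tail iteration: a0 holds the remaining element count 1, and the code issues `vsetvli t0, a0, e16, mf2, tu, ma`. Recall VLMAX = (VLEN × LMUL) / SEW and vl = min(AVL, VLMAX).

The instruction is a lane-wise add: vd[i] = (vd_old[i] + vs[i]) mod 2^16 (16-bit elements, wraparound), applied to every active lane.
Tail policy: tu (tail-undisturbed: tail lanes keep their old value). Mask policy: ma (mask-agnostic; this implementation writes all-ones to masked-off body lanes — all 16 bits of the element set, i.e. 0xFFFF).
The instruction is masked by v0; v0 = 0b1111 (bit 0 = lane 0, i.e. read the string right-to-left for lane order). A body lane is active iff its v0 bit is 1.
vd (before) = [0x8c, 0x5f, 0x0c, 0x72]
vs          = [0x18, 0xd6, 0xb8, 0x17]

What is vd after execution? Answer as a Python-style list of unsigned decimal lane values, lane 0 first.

vd = [164, 95, 12, 114]

VLMAX = VLEN×LMUL/SEW = 128×1/2/16 = 4
vl = min(AVL, VLMAX) = min(1, 4) = 1
[0] add(0x8c,0x18) = 0xa4
[1] tail/keep = 0x5f
[2] tail/keep = 0x0c
[3] tail/keep = 0x72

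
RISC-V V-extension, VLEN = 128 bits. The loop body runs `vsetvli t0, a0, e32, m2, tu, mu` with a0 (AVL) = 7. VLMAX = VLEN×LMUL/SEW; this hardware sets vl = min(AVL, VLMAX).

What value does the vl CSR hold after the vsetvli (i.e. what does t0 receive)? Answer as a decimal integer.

vl = 7

VLMAX = VLEN×LMUL/SEW = 128×2/32 = 8
vl ← min(7, 8) = 7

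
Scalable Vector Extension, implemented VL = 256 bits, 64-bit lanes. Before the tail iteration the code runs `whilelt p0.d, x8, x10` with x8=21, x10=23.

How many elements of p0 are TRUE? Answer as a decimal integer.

256-bit reg / 64-bit elem → 4 lanes
p0[j] = (21+j < 23); true for j=0..1 → 2 lanes set

vl = 2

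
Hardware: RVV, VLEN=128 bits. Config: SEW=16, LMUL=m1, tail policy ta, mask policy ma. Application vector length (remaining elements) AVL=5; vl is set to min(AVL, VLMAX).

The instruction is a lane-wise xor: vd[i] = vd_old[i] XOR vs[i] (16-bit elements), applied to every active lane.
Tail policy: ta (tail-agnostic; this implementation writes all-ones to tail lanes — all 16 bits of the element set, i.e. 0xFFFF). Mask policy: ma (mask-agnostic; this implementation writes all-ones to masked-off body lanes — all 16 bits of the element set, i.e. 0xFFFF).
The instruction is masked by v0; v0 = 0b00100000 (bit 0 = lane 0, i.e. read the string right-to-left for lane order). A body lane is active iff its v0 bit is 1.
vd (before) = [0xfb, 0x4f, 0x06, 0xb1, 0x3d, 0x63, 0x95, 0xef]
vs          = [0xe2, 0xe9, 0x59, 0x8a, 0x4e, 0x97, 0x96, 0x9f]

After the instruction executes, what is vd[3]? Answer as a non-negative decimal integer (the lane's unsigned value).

VLMAX = VLEN×LMUL/SEW = 128×1/16 = 8
vl ← min(5, 8) = 5
lane  0: mask-off/ones ⇒ 0xffff
lane  1: mask-off/ones ⇒ 0xffff
lane  2: mask-off/ones ⇒ 0xffff
lane  3: mask-off/ones ⇒ 0xffff
lane  4: mask-off/ones ⇒ 0xffff
lane  5: tail/ones ⇒ 0xffff
lane  6: tail/ones ⇒ 0xffff
lane  7: tail/ones ⇒ 0xffff

vd[3] = 65535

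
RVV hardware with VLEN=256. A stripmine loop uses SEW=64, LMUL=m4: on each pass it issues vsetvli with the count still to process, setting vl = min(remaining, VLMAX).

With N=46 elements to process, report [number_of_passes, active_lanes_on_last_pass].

[iterations, last_vl] = [3, 14]

VLMAX = (256 × 4) / 64 = 16 lanes
N=46: ⌈46/16⌉ = 3 iters; last vl = 46 − 2×16 = 14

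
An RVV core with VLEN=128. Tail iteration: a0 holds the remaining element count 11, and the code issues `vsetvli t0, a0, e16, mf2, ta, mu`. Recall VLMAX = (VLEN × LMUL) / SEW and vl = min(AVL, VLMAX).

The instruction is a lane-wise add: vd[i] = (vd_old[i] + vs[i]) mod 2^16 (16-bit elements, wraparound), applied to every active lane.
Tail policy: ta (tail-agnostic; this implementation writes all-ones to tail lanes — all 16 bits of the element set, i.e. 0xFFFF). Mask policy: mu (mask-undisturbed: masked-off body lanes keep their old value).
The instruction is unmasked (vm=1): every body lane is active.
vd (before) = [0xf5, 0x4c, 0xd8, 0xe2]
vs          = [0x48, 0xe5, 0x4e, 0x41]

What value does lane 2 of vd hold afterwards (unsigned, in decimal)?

VLMAX = VLEN×LMUL/SEW = 128×1/2/16 = 4
AVL=11 > VLMAX=4, so vl = 4
[0] add(0xf5,0x48) = 0x13d
[1] add(0x4c,0xe5) = 0x131
[2] add(0xd8,0x4e) = 0x126
[3] add(0xe2,0x41) = 0x123

vd[2] = 294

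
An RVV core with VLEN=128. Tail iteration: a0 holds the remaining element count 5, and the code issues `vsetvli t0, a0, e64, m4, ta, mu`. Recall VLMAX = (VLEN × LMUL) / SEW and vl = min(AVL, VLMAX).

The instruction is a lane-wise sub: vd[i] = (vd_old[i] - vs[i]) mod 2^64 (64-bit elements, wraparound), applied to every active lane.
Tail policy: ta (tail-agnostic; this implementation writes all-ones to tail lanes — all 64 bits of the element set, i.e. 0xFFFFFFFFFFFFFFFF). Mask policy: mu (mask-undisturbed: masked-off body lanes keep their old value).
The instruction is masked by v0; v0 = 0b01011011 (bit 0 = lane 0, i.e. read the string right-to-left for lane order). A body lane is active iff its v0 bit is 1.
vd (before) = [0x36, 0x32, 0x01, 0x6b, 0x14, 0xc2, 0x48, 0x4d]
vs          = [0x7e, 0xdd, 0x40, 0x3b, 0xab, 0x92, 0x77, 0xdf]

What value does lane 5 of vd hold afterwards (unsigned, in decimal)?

lanes per group: 128·4/64 = 8
vl = min(AVL, VLMAX) = min(5, 8) = 5
vd[0] sub(0x36,0x7e) -> 0xffffffffffffffb8
vd[1] sub(0x32,0xdd) -> 0xffffffffffffff55
vd[2] mask-off/keep -> 0x01
vd[3] sub(0x6b,0x3b) -> 0x30
vd[4] sub(0x14,0xab) -> 0xffffffffffffff69
vd[5] tail/ones -> 0xffffffffffffffff
vd[6] tail/ones -> 0xffffffffffffffff
vd[7] tail/ones -> 0xffffffffffffffff

vd[5] = 18446744073709551615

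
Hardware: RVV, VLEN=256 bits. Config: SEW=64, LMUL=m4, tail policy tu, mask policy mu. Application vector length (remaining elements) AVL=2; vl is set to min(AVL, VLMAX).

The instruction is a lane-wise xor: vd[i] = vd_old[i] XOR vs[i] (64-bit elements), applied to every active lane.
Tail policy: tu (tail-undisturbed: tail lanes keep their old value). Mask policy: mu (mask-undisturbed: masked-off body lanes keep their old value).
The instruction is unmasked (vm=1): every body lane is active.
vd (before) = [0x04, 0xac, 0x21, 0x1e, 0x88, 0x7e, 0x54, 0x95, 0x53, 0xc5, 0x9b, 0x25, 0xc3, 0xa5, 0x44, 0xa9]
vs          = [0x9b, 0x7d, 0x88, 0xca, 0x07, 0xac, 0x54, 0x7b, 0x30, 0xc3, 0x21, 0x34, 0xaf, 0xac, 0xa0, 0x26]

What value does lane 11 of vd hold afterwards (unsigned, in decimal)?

vd[11] = 37

lanes per group: 256·4/64 = 16
AVL=2 ≤ VLMAX=16, so vl = 2
lane  0: xor(0x04,0x9b) ⇒ 0x9f
lane  1: xor(0xac,0x7d) ⇒ 0xd1
lane  2: tail/keep ⇒ 0x21
lane  3: tail/keep ⇒ 0x1e
lane  4: tail/keep ⇒ 0x88
lane  5: tail/keep ⇒ 0x7e
lane  6: tail/keep ⇒ 0x54
lane  7: tail/keep ⇒ 0x95
lane  8: tail/keep ⇒ 0x53
lane  9: tail/keep ⇒ 0xc5
lane 10: tail/keep ⇒ 0x9b
lane 11: tail/keep ⇒ 0x25
lane 12: tail/keep ⇒ 0xc3
lane 13: tail/keep ⇒ 0xa5
lane 14: tail/keep ⇒ 0x44
lane 15: tail/keep ⇒ 0xa9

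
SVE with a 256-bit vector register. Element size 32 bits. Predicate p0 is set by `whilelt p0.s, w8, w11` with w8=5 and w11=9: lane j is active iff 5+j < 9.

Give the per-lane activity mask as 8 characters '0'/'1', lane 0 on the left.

predicate = 11110000

lane count: 256 div 32 = 8
p0[j] = (5+j < 9); true for j=0..3 → 4 lanes set
bits (lane 0 leftmost): 11110000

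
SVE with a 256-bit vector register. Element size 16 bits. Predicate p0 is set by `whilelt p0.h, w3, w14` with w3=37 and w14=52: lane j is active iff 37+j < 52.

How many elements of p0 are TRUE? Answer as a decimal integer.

256-bit reg / 16-bit elem → 16 lanes
whilelt: lane j active iff 37+j < 52 → j < 15 → 15 active

vl = 15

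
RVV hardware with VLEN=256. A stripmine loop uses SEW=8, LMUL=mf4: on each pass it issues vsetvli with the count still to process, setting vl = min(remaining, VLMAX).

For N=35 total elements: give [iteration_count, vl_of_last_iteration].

[iterations, last_vl] = [5, 3]

VLMAX = (256 × 1/4) / 8 = 8 lanes
N=35: ⌈35/8⌉ = 5 iters; last vl = 35 − 4×8 = 3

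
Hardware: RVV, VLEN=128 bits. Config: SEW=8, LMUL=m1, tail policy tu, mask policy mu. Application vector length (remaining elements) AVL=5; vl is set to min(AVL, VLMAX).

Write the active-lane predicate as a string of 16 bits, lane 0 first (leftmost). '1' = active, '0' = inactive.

predicate = 1111100000000000

VLMAX = VLEN×LMUL/SEW = 128×1/8 = 16
vl ← min(5, 16) = 5
bits (lane 0 leftmost): 1111100000000000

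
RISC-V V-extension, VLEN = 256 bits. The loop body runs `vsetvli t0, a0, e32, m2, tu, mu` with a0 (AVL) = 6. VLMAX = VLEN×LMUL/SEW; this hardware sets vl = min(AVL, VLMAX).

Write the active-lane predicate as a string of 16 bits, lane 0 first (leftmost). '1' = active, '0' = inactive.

lanes per group: 256·2/32 = 16
vl ← min(6, 16) = 6
bits (lane 0 leftmost): 1111110000000000

predicate = 1111110000000000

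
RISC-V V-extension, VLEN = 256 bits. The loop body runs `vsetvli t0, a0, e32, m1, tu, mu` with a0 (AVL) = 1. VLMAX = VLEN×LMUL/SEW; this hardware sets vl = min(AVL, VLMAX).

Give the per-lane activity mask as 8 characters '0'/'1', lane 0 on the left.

VLMAX = VLEN×LMUL/SEW = 256×1/32 = 8
vl ← min(1, 8) = 1
bits (lane 0 leftmost): 10000000

predicate = 10000000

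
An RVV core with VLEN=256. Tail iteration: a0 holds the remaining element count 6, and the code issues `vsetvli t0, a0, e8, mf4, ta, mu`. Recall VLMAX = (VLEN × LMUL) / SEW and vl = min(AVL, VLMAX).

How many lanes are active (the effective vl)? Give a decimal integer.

vl = 6

VLMAX = VLEN×LMUL/SEW = 256×1/4/8 = 8
AVL=6 ≤ VLMAX=8, so vl = 6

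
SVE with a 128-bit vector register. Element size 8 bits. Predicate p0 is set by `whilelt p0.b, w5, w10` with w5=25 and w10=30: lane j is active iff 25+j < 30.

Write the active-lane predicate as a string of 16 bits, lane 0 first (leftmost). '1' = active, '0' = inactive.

128-bit reg / 8-bit elem → 16 lanes
active while 25+j < 30, i.e. j ∈ [0,5) capped at 16 ⇒ 5
bits (lane 0 leftmost): 1111100000000000

predicate = 1111100000000000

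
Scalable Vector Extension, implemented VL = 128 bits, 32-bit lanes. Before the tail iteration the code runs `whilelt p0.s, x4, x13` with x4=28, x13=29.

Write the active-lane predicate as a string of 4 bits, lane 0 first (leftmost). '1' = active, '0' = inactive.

lane count: 128 div 32 = 4
active while 28+j < 29, i.e. j ∈ [0,1) capped at 4 ⇒ 1
bits (lane 0 leftmost): 1000

predicate = 1000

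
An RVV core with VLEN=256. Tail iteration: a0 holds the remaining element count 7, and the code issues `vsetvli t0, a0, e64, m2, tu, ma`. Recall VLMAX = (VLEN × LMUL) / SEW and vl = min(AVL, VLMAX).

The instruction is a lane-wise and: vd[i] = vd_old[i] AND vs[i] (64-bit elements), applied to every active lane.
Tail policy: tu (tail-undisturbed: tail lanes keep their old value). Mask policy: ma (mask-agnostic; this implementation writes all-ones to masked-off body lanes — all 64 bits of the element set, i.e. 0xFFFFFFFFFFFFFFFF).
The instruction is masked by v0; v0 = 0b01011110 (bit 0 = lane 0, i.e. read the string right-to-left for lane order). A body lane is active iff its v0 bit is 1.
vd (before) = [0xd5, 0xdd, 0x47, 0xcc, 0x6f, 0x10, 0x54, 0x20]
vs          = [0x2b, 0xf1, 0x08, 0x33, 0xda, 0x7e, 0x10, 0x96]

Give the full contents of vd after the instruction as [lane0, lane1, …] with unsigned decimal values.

lanes per group: 256·2/64 = 8
vl = min(AVL, VLMAX) = min(7, 8) = 7
vd[0] mask-off/ones -> 0xffffffffffffffff
vd[1] and(0xdd,0xf1) -> 0xd1
vd[2] and(0x47,0x08) -> 0x00
vd[3] and(0xcc,0x33) -> 0x00
vd[4] and(0x6f,0xda) -> 0x4a
vd[5] mask-off/ones -> 0xffffffffffffffff
vd[6] and(0x54,0x10) -> 0x10
vd[7] tail/keep -> 0x20

vd = [18446744073709551615, 209, 0, 0, 74, 18446744073709551615, 16, 32]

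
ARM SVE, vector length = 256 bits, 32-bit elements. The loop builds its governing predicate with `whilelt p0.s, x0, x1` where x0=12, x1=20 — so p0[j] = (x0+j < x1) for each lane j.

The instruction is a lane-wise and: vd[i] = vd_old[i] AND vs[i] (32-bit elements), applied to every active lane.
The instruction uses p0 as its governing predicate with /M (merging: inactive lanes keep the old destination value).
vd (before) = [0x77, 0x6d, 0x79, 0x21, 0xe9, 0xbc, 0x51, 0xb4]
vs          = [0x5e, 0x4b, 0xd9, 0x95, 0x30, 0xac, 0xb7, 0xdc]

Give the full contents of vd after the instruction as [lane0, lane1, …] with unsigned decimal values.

vd = [86, 73, 89, 1, 32, 172, 17, 148]

register lanes = 256/32 = 8
active while 12+j < 20, i.e. j ∈ [0,8) capped at 8 ⇒ 8
[0] and(0x77,0x5e) = 0x56
[1] and(0x6d,0x4b) = 0x49
[2] and(0x79,0xd9) = 0x59
[3] and(0x21,0x95) = 0x01
[4] and(0xe9,0x30) = 0x20
[5] and(0xbc,0xac) = 0xac
[6] and(0x51,0xb7) = 0x11
[7] and(0xb4,0xdc) = 0x94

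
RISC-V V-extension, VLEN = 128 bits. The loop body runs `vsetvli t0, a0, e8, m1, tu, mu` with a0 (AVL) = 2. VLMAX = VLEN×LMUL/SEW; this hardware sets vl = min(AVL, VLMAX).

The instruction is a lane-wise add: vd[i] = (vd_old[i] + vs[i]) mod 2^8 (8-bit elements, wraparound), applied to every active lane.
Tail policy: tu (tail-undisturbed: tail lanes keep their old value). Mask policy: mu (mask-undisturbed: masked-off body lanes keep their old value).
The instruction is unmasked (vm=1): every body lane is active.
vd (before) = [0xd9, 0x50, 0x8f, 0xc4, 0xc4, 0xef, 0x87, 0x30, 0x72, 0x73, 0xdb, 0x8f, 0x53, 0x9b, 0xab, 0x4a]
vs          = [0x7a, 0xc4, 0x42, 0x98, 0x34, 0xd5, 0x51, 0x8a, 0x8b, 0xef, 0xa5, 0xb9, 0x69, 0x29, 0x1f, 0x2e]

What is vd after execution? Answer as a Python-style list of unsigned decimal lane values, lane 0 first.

vd = [83, 20, 143, 196, 196, 239, 135, 48, 114, 115, 219, 143, 83, 155, 171, 74]

VLMAX = VLEN×LMUL/SEW = 128×1/8 = 16
vl ← min(2, 16) = 2
lane  0: add(0xd9,0x7a) ⇒ 0x53
lane  1: add(0x50,0xc4) ⇒ 0x14
lane  2: tail/keep ⇒ 0x8f
lane  3: tail/keep ⇒ 0xc4
lane  4: tail/keep ⇒ 0xc4
lane  5: tail/keep ⇒ 0xef
lane  6: tail/keep ⇒ 0x87
lane  7: tail/keep ⇒ 0x30
lane  8: tail/keep ⇒ 0x72
lane  9: tail/keep ⇒ 0x73
lane 10: tail/keep ⇒ 0xdb
lane 11: tail/keep ⇒ 0x8f
lane 12: tail/keep ⇒ 0x53
lane 13: tail/keep ⇒ 0x9b
lane 14: tail/keep ⇒ 0xab
lane 15: tail/keep ⇒ 0x4a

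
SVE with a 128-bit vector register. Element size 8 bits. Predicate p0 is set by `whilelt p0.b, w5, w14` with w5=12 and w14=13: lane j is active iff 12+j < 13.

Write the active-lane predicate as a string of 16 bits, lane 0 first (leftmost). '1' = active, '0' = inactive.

predicate = 1000000000000000

register lanes = 128/8 = 16
whilelt: lane j active iff 12+j < 13 → j < 1 → 1 active
bits (lane 0 leftmost): 1000000000000000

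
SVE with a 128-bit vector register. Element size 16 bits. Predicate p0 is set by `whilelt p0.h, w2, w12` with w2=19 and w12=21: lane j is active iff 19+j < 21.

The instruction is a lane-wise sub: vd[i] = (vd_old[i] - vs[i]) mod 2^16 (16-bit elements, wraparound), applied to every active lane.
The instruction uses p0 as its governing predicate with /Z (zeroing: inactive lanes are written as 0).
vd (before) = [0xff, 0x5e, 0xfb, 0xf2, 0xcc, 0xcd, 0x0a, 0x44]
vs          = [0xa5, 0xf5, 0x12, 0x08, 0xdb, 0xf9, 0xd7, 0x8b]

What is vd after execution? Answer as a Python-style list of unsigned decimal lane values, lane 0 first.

128-bit reg / 16-bit elem → 8 lanes
active while 19+j < 21, i.e. j ∈ [0,2) capped at 8 ⇒ 2
lane  0: sub(0xff,0xa5) ⇒ 0x5a
lane  1: sub(0x5e,0xf5) ⇒ 0xff69
lane  2: tail/zero ⇒ 0x00
lane  3: tail/zero ⇒ 0x00
lane  4: tail/zero ⇒ 0x00
lane  5: tail/zero ⇒ 0x00
lane  6: tail/zero ⇒ 0x00
lane  7: tail/zero ⇒ 0x00

vd = [90, 65385, 0, 0, 0, 0, 0, 0]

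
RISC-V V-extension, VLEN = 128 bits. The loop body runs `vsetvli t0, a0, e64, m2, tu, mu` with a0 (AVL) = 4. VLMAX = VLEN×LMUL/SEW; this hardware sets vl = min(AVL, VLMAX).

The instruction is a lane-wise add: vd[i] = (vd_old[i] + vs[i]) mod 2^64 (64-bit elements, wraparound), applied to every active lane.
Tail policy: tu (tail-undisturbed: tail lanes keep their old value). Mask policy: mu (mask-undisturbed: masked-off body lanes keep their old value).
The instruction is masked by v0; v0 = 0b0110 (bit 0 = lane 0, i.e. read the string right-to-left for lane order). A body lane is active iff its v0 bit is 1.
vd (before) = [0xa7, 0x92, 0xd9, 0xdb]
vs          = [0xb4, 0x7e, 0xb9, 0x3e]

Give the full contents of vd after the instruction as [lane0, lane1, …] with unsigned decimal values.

lanes per group: 128·2/64 = 4
AVL=4 ≤ VLMAX=4, so vl = 4
  i=0: mask-off/keep → 167
  i=1: add(0x92,0x7e) → 272
  i=2: add(0xd9,0xb9) → 402
  i=3: mask-off/keep → 219

vd = [167, 272, 402, 219]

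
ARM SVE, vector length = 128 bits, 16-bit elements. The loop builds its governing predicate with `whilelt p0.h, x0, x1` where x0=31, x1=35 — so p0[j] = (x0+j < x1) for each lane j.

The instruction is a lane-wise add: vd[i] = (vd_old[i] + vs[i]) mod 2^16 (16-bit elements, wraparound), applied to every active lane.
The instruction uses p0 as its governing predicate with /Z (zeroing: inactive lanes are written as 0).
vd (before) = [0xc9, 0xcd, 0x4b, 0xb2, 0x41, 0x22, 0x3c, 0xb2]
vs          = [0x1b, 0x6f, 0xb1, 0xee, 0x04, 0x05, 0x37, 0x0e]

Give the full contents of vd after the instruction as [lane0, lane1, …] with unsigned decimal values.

register lanes = 128/16 = 8
active while 31+j < 35, i.e. j ∈ [0,4) capped at 8 ⇒ 4
vd[0] add(0xc9,0x1b) -> 0xe4
vd[1] add(0xcd,0x6f) -> 0x13c
vd[2] add(0x4b,0xb1) -> 0xfc
vd[3] add(0xb2,0xee) -> 0x1a0
vd[4] tail/zero -> 0x00
vd[5] tail/zero -> 0x00
vd[6] tail/zero -> 0x00
vd[7] tail/zero -> 0x00

vd = [228, 316, 252, 416, 0, 0, 0, 0]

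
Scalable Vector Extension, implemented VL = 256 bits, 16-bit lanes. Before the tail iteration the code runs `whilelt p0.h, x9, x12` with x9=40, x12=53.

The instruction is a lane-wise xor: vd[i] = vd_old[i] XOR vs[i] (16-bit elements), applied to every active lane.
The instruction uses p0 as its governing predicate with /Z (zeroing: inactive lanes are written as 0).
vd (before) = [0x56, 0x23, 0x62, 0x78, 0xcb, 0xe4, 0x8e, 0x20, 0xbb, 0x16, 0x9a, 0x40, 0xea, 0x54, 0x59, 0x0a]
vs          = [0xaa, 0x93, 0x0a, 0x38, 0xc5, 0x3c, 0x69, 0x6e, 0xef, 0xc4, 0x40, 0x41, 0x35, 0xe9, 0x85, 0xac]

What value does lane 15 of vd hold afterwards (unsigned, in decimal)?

lane count: 256 div 16 = 16
active while 40+j < 53, i.e. j ∈ [0,13) capped at 16 ⇒ 13
[0] xor(0x56,0xaa) = 0xfc
[1] xor(0x23,0x93) = 0xb0
[2] xor(0x62,0x0a) = 0x68
[3] xor(0x78,0x38) = 0x40
[4] xor(0xcb,0xc5) = 0x0e
[5] xor(0xe4,0x3c) = 0xd8
[6] xor(0x8e,0x69) = 0xe7
[7] xor(0x20,0x6e) = 0x4e
[8] xor(0xbb,0xef) = 0x54
[9] xor(0x16,0xc4) = 0xd2
[10] xor(0x9a,0x40) = 0xda
[11] xor(0x40,0x41) = 0x01
[12] xor(0xea,0x35) = 0xdf
[13] tail/zero = 0x00
[14] tail/zero = 0x00
[15] tail/zero = 0x00

vd[15] = 0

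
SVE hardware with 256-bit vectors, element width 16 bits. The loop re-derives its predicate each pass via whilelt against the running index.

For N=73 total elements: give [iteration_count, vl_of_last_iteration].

register lanes = 256/16 = 16
73 elements at 16/iter → 5 passes, remainder 9 on the last

[iterations, last_vl] = [5, 9]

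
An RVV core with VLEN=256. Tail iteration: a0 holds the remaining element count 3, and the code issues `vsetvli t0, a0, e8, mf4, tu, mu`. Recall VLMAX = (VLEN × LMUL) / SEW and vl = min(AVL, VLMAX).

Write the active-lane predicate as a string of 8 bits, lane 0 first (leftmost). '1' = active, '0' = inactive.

VLMAX = VLEN×LMUL/SEW = 256×1/4/8 = 8
vl = min(AVL, VLMAX) = min(3, 8) = 3
bits (lane 0 leftmost): 11100000

predicate = 11100000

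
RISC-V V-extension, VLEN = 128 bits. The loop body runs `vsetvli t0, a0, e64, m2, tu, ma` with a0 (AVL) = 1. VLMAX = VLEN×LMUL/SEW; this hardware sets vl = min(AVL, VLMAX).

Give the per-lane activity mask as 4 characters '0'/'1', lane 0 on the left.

predicate = 1000

VLMAX = (128 × 2) / 64 = 4 lanes
vl ← min(1, 4) = 1
bits (lane 0 leftmost): 1000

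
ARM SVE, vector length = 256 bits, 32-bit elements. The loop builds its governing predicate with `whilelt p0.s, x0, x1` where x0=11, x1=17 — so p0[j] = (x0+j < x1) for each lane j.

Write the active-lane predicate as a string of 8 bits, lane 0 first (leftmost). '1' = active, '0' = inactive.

256-bit reg / 32-bit elem → 8 lanes
p0[j] = (11+j < 17); true for j=0..5 → 6 lanes set
bits (lane 0 leftmost): 11111100

predicate = 11111100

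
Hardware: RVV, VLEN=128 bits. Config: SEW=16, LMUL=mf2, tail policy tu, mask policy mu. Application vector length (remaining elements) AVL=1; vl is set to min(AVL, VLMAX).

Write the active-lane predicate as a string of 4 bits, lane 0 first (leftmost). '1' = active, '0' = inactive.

VLMAX = VLEN×LMUL/SEW = 128×1/2/16 = 4
vl ← min(1, 4) = 1
bits (lane 0 leftmost): 1000

predicate = 1000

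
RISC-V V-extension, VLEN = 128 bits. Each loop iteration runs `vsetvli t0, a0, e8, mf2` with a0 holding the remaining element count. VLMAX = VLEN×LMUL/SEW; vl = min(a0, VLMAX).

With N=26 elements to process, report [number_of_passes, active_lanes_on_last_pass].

lanes per group: 128·1/2/8 = 8
N=26: ⌈26/8⌉ = 4 iters; last vl = 26 − 3×8 = 2

[iterations, last_vl] = [4, 2]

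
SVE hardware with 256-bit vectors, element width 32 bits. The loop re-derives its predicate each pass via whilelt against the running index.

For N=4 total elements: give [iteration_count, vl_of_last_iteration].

[iterations, last_vl] = [1, 4]

register lanes = 256/32 = 8
N=4: ⌈4/8⌉ = 1 iters; last vl = 4 − 0×8 = 4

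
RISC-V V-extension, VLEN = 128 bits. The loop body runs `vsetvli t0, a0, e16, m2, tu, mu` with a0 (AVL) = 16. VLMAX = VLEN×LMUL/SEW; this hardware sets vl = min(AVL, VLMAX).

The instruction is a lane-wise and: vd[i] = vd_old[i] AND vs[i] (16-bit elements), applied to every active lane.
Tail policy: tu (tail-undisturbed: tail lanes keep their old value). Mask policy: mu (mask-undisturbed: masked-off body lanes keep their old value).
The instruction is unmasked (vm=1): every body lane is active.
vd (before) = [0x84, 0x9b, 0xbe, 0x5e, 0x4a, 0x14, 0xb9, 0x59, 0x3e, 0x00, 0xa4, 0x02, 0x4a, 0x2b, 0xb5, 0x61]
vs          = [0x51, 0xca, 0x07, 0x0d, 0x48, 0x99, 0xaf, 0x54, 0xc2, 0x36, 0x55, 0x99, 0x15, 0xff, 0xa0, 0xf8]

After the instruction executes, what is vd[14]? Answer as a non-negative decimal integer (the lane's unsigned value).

VLMAX = VLEN×LMUL/SEW = 128×2/16 = 16
vl ← min(16, 16) = 16
lane  0: and(0x84,0x51) ⇒ 0x00
lane  1: and(0x9b,0xca) ⇒ 0x8a
lane  2: and(0xbe,0x07) ⇒ 0x06
lane  3: and(0x5e,0x0d) ⇒ 0x0c
lane  4: and(0x4a,0x48) ⇒ 0x48
lane  5: and(0x14,0x99) ⇒ 0x10
lane  6: and(0xb9,0xaf) ⇒ 0xa9
lane  7: and(0x59,0x54) ⇒ 0x50
lane  8: and(0x3e,0xc2) ⇒ 0x02
lane  9: and(0x00,0x36) ⇒ 0x00
lane 10: and(0xa4,0x55) ⇒ 0x04
lane 11: and(0x02,0x99) ⇒ 0x00
lane 12: and(0x4a,0x15) ⇒ 0x00
lane 13: and(0x2b,0xff) ⇒ 0x2b
lane 14: and(0xb5,0xa0) ⇒ 0xa0
lane 15: and(0x61,0xf8) ⇒ 0x60

vd[14] = 160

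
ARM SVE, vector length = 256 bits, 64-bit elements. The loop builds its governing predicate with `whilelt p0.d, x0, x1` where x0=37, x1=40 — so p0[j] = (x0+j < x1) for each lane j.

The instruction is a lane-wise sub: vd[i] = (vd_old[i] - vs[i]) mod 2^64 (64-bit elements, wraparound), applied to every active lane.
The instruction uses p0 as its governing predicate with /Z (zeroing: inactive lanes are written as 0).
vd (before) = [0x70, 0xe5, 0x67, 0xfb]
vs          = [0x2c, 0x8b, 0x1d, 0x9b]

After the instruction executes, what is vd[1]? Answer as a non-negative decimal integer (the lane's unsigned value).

256-bit reg / 64-bit elem → 4 lanes
whilelt: lane j active iff 37+j < 40 → j < 3 → 3 active
vd[0] sub(0x70,0x2c) -> 0x44
vd[1] sub(0xe5,0x8b) -> 0x5a
vd[2] sub(0x67,0x1d) -> 0x4a
vd[3] tail/zero -> 0x00

vd[1] = 90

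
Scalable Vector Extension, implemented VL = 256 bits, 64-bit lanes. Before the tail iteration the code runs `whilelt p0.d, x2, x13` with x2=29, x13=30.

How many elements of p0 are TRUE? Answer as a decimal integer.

vl = 1

register lanes = 256/64 = 4
whilelt: lane j active iff 29+j < 30 → j < 1 → 1 active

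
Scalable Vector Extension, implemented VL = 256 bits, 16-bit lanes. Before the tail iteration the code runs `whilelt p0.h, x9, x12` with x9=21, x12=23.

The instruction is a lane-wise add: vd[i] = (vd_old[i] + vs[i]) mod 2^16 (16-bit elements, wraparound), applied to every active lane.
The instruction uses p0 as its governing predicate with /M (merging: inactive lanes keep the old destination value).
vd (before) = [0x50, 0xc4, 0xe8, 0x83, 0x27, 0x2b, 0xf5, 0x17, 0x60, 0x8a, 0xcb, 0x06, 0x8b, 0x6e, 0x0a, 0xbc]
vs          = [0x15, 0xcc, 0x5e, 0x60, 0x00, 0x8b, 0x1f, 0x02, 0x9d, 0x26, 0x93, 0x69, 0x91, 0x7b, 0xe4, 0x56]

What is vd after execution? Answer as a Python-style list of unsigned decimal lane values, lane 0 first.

vd = [101, 400, 232, 131, 39, 43, 245, 23, 96, 138, 203, 6, 139, 110, 10, 188]

256-bit reg / 16-bit elem → 16 lanes
whilelt: lane j active iff 21+j < 23 → j < 2 → 2 active
vd[0] add(0x50,0x15) -> 0x65
vd[1] add(0xc4,0xcc) -> 0x190
vd[2] tail/keep -> 0xe8
vd[3] tail/keep -> 0x83
vd[4] tail/keep -> 0x27
vd[5] tail/keep -> 0x2b
vd[6] tail/keep -> 0xf5
vd[7] tail/keep -> 0x17
vd[8] tail/keep -> 0x60
vd[9] tail/keep -> 0x8a
vd[10] tail/keep -> 0xcb
vd[11] tail/keep -> 0x06
vd[12] tail/keep -> 0x8b
vd[13] tail/keep -> 0x6e
vd[14] tail/keep -> 0x0a
vd[15] tail/keep -> 0xbc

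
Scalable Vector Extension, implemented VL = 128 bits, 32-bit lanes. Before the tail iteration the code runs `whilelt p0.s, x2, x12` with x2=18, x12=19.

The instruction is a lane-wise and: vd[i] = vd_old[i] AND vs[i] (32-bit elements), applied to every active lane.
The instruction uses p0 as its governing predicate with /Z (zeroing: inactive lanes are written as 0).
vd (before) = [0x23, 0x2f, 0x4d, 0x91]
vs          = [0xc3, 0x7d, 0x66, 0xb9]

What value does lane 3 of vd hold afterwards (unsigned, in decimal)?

vd[3] = 0

128-bit reg / 32-bit elem → 4 lanes
active while 18+j < 19, i.e. j ∈ [0,1) capped at 4 ⇒ 1
[0] and(0x23,0xc3) = 0x03
[1] tail/zero = 0x00
[2] tail/zero = 0x00
[3] tail/zero = 0x00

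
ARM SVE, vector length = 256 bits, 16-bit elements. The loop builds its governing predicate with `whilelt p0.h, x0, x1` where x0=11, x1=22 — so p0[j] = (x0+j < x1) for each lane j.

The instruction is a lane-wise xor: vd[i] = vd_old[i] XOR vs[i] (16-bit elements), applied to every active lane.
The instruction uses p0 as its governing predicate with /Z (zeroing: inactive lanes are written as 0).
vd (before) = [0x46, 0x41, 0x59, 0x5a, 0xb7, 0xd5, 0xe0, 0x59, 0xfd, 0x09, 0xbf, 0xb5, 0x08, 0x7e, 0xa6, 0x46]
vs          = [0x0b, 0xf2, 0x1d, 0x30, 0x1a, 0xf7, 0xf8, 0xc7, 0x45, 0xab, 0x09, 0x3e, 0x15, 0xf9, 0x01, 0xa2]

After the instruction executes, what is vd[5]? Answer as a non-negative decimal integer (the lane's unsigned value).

register lanes = 256/16 = 16
active while 11+j < 22, i.e. j ∈ [0,11) capped at 16 ⇒ 11
vd[0] xor(0x46,0x0b) -> 0x4d
vd[1] xor(0x41,0xf2) -> 0xb3
vd[2] xor(0x59,0x1d) -> 0x44
vd[3] xor(0x5a,0x30) -> 0x6a
vd[4] xor(0xb7,0x1a) -> 0xad
vd[5] xor(0xd5,0xf7) -> 0x22
vd[6] xor(0xe0,0xf8) -> 0x18
vd[7] xor(0x59,0xc7) -> 0x9e
vd[8] xor(0xfd,0x45) -> 0xb8
vd[9] xor(0x09,0xab) -> 0xa2
vd[10] xor(0xbf,0x09) -> 0xb6
vd[11] tail/zero -> 0x00
vd[12] tail/zero -> 0x00
vd[13] tail/zero -> 0x00
vd[14] tail/zero -> 0x00
vd[15] tail/zero -> 0x00

vd[5] = 34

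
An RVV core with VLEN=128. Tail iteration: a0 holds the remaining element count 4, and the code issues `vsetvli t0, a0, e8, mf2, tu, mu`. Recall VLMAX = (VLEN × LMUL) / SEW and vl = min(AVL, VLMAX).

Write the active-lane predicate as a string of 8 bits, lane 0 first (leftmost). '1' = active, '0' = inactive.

VLMAX = VLEN×LMUL/SEW = 128×1/2/8 = 8
AVL=4 ≤ VLMAX=8, so vl = 4
bits (lane 0 leftmost): 11110000

predicate = 11110000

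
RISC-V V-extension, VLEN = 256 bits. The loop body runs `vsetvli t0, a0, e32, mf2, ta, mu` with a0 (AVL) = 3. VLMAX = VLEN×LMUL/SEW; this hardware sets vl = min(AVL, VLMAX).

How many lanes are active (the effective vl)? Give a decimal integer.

vl = 3

VLMAX = VLEN×LMUL/SEW = 256×1/2/32 = 4
vl ← min(3, 4) = 3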